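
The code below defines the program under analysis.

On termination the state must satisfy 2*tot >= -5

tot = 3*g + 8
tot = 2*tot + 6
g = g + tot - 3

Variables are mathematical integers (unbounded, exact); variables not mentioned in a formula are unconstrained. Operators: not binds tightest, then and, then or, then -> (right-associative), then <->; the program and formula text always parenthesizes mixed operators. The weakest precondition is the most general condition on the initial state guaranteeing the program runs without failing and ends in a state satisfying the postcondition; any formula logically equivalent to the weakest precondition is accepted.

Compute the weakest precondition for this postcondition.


Working backward. After the program, 2*tot >= -5 must hold.
Before g := g + tot - 3: 2*tot >= -5
Before tot := 2*tot + 6: 4*tot >= -17
Before tot := 3*g + 8: 12*g >= -49
Answer: WP = 12*g >= -49


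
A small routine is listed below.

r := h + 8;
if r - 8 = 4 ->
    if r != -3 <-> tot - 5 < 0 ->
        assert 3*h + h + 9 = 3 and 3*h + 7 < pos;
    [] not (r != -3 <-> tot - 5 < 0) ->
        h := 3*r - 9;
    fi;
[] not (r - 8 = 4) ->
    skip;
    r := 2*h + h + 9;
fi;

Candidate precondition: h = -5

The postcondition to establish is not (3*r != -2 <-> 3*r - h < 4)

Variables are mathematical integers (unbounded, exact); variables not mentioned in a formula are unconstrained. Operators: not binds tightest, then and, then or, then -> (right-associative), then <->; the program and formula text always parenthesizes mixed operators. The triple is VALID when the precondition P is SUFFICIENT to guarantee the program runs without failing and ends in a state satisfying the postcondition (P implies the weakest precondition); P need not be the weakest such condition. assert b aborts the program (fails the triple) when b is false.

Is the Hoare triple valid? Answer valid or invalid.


Working backward. After the program, the postcondition not (3*r != -2 <-> 3*r - h < 4) must hold; in canonical form it is not (3*r != -2 <-> 3*r < h + 4).
Then branch requires ((r != -3 <-> tot < 5) -> (4*h = -6 and 3*h < pos - 7 and (not (3*r != -2 <-> 3*r < h + 4)))) and ((not (r != -3 <-> tot < 5)) -> 3*r != -2); else branch requires not (9*h != -29 <-> 8*h < -23).
Before the if: (r = 12 -> (((r != -3 <-> tot < 5) -> (4*h = -6 and 3*h < pos - 7 and (not (3*r != -2 <-> 3*r < h + 4)))) and ((not (r != -3 <-> tot < 5)) -> 3*r != -2))) and ((not (r = 12)) -> (not (9*h != -29 <-> 8*h < -23)))
Before r := h + 8: (h = 4 -> (((h != -11 <-> tot < 5) -> (4*h = -6 and 3*h < pos - 7 and (not (3*h != -26 <-> 2*h < -20)))) and ((not (h != -11 <-> tot < 5)) -> 3*h != -26))) and ((not (h = 4)) -> (not (9*h != -29 <-> 8*h < -23)))
The weakest precondition is (h = 4 -> (((h != -11 <-> tot < 5) -> (4*h = -6 and 3*h < pos - 7 and (not (3*h != -26 <-> 2*h < -20)))) and ((not (h != -11 <-> tot < 5)) -> 3*h != -26))) and ((not (h = 4)) -> (not (9*h != -29 <-> 8*h < -23))).
Check whether h = -5 implies it.
Countermodel: at the initial state h = -5, pos = 0, tot = 0, the precondition holds but the weakest precondition fails.
Answer: invalid


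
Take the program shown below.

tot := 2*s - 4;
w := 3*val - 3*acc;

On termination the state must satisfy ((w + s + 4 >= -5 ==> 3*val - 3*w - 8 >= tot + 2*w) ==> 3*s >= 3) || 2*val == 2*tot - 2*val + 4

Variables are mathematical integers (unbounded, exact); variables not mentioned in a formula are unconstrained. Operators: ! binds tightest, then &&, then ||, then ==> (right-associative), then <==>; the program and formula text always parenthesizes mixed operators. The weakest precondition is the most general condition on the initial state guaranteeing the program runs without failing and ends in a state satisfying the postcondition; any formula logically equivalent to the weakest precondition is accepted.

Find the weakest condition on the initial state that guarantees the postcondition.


Working backward. After the program, the postcondition ((w + s + 4 >= -5 ==> 3*val - 3*w - 8 >= tot + 2*w) ==> 3*s >= 3) || 2*val == 2*tot - 2*val + 4 must hold; in canonical form it is ((s + w >= -9 ==> 3*val >= tot + 5*w + 8) ==> 3*s >= 3) || 4*val == 2*tot + 4.
Before w := 3*val - 3*acc: ((s + 3*val >= 3*acc - 9 ==> 15*acc >= tot + 12*val + 8) ==> 3*s >= 3) || 4*val == 2*tot + 4
Before tot := 2*s - 4: ((s + 3*val >= 3*acc - 9 ==> 15*acc >= 2*s + 12*val + 4) ==> 3*s >= 3) || 4*val == 4*s - 4
Answer: WP = ((s + 3*val >= 3*acc - 9 ==> 15*acc >= 2*s + 12*val + 4) ==> 3*s >= 3) || 4*val == 4*s - 4


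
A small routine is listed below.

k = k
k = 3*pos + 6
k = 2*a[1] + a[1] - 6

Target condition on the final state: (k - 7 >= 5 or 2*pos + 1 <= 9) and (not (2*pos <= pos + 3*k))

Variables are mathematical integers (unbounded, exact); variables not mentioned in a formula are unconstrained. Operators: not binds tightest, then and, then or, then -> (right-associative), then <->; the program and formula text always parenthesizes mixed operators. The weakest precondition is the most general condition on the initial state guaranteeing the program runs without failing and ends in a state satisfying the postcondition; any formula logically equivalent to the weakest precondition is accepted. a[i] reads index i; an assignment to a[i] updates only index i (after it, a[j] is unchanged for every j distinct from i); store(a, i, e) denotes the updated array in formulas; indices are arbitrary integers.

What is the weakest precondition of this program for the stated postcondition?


Working backward. After the program, the postcondition (k - 7 >= 5 or 2*pos + 1 <= 9) and (not (2*pos <= pos + 3*k)) must hold; in canonical form it is (k >= 12 or 2*pos <= 8) and (not (pos <= 3*k)).
Before k := 2*a[1] + a[1] - 6: (3*a[1] >= 18 or 2*pos <= 8) and (not (pos <= 9*a[1] - 18))
Before k := 3*pos + 6: (3*a[1] >= 18 or 2*pos <= 8) and (not (pos <= 9*a[1] - 18))
Before k := k: (3*a[1] >= 18 or 2*pos <= 8) and (not (pos <= 9*a[1] - 18))
Answer: WP = (3*a[1] >= 18 or 2*pos <= 8) and (not (pos <= 9*a[1] - 18))


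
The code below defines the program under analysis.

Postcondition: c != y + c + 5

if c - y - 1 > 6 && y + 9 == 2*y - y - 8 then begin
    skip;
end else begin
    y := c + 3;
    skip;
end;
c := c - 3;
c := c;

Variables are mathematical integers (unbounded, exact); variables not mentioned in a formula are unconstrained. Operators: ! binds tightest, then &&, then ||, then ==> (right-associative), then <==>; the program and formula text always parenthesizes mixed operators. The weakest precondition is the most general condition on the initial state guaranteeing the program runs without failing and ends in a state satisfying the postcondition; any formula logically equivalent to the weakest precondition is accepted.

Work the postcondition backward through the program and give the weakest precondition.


Working backward. After the program, the postcondition c != y + c + 5 must hold; in canonical form it is y != -5.
Before c := c: y != -5
Before c := c - 3: y != -5
Then branch requires y != -5; else branch requires c != -8.
Before the if: c != -8
Answer: WP = c != -8


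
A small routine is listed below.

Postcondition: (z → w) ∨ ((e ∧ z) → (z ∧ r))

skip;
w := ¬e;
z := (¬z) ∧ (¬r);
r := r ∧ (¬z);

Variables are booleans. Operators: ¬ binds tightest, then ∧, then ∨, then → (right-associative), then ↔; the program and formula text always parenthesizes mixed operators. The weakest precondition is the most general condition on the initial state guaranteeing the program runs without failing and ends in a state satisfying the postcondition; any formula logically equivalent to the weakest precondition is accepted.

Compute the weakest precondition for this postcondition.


Working backward. After the program, (z → w) ∨ ((e ∧ z) → (z ∧ r)) must hold.
Before r := r ∧ (¬z): (z → w) ∨ (¬(e ∧ z))
Before z := (¬z) ∧ (¬r): (((¬z) ∧ (¬r)) → w) ∨ (¬(e ∧ (¬z) ∧ (¬r)))
Before w := ¬e: (((¬z) ∧ (¬r)) → (¬e)) ∨ (¬(e ∧ (¬z) ∧ (¬r)))
Before skip: (((¬z) ∧ (¬r)) → (¬e)) ∨ (¬(e ∧ (¬z) ∧ (¬r)))
Answer: WP = (((¬z) ∧ (¬r)) → (¬e)) ∨ (¬(e ∧ (¬z) ∧ (¬r)))


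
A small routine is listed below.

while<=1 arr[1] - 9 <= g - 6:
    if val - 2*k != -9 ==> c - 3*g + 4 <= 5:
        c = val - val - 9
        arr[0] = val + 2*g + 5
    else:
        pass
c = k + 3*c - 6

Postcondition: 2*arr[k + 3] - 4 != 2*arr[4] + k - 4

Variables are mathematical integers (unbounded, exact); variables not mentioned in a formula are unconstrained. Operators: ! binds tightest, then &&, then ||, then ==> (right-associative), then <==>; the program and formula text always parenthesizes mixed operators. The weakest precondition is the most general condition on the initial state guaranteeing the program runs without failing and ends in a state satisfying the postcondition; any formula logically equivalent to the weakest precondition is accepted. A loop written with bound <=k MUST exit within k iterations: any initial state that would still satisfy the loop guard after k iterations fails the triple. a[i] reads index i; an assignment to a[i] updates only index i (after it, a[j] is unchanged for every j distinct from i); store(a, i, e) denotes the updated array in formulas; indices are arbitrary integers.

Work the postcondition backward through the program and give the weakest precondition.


Working backward. After the program, the postcondition 2*arr[k + 3] - 4 != 2*arr[4] + k - 4 must hold; in canonical form it is 2*arr[k + 3] != 2*arr[4] + k.
Before c := k + 3*c - 6: 2*arr[k + 3] != 2*arr[4] + k
Before the loop (bound <=1), unroll the exhaustion recursion (WP_0 = exit-now case; WP_j = one more guarded iteration, up to j = 1):
  WP_0: (!(arr[1] <= g + 3)) && 2*arr[k + 3] != 2*arr[4] + k
  WP_1: (arr[1] <= g + 3 ==> (((val != 2*k - 9 ==> c <= 3*g + 1) ==> ((!(arr[1] <= g + 3)) && 2*store(arr, 0, 2*g + val + 5)[k + 3] != 2*arr[4] + k)) && ((!(val != 2*k - 9 ==> c <= 3*g + 1)) ==> ((!(arr[1] <= g + 3)) && 2*arr[k + 3] != 2*arr[4] + k)))) && ((!(arr[1] <= g + 3)) ==> 2*arr[k + 3] != 2*arr[4] + k)
So before the loop: (arr[1] <= g + 3 ==> (((val != 2*k - 9 ==> c <= 3*g + 1) ==> ((!(arr[1] <= g + 3)) && 2*store(arr, 0, 2*g + val + 5)[k + 3] != 2*arr[4] + k)) && ((!(val != 2*k - 9 ==> c <= 3*g + 1)) ==> ((!(arr[1] <= g + 3)) && 2*arr[k + 3] != 2*arr[4] + k)))) && ((!(arr[1] <= g + 3)) ==> 2*arr[k + 3] != 2*arr[4] + k)
Answer: WP = (arr[1] <= g + 3 ==> (((val != 2*k - 9 ==> c <= 3*g + 1) ==> ((!(arr[1] <= g + 3)) && 2*store(arr, 0, 2*g + val + 5)[k + 3] != 2*arr[4] + k)) && ((!(val != 2*k - 9 ==> c <= 3*g + 1)) ==> ((!(arr[1] <= g + 3)) && 2*arr[k + 3] != 2*arr[4] + k)))) && ((!(arr[1] <= g + 3)) ==> 2*arr[k + 3] != 2*arr[4] + k)


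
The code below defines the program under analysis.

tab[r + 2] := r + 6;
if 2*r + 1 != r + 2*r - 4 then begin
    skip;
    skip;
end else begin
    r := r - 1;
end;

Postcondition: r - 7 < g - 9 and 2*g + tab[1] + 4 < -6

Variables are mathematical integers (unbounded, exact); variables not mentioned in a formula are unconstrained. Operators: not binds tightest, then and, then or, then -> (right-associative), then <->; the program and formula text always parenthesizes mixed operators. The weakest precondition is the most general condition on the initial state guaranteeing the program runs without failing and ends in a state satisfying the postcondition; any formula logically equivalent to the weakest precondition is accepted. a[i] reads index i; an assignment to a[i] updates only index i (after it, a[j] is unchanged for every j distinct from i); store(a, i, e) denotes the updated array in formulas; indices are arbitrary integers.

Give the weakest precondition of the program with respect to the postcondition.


Working backward. After the program, the postcondition r - 7 < g - 9 and 2*g + tab[1] + 4 < -6 must hold; in canonical form it is r < g - 2 and tab[1] + 2*g < -10.
Then branch requires r < g - 2 and tab[1] + 2*g < -10; else branch requires r < g - 1 and tab[1] + 2*g < -10.
Before the if: (r != 5 -> (r < g - 2 and tab[1] + 2*g < -10)) and ((not (r != 5)) -> (r < g - 1 and tab[1] + 2*g < -10))
Before tab[r + 2] := r + 6: (r != 5 -> (r < g - 2 and store(tab, r + 2, r + 6)[1] + 2*g < -10)) and ((not (r != 5)) -> (r < g - 1 and store(tab, r + 2, r + 6)[1] + 2*g < -10))
Answer: WP = (r != 5 -> (r < g - 2 and store(tab, r + 2, r + 6)[1] + 2*g < -10)) and ((not (r != 5)) -> (r < g - 1 and store(tab, r + 2, r + 6)[1] + 2*g < -10))


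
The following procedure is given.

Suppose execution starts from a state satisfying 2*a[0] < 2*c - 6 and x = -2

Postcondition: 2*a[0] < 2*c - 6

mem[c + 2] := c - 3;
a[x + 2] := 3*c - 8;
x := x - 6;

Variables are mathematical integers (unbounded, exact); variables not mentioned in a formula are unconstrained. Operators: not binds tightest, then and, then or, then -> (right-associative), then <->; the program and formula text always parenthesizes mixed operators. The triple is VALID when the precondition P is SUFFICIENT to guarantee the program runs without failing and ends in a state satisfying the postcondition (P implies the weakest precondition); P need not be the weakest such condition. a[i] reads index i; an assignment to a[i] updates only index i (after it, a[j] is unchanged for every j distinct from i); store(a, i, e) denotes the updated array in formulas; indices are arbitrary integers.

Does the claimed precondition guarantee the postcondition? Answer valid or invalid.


Working backward. After the program, 2*a[0] < 2*c - 6 must hold.
Before x := x - 6: 2*a[0] < 2*c - 6
Before a[x + 2] := 3*c - 8: 2*store(a, x + 2, 3*c - 8)[0] < 2*c - 6
Before mem[c + 2] := c - 3: 2*store(a, x + 2, 3*c - 8)[0] < 2*c - 6
The weakest precondition is 2*store(a, x + 2, 3*c - 8)[0] < 2*c - 6.
Check whether 2*a[0] < 2*c - 6 and x = -2 implies it.
Countermodel: at the initial state a = {[0] = -1, elsewhere -1}, c = 3, x = -2, the precondition holds but the weakest precondition fails.
Answer: invalid


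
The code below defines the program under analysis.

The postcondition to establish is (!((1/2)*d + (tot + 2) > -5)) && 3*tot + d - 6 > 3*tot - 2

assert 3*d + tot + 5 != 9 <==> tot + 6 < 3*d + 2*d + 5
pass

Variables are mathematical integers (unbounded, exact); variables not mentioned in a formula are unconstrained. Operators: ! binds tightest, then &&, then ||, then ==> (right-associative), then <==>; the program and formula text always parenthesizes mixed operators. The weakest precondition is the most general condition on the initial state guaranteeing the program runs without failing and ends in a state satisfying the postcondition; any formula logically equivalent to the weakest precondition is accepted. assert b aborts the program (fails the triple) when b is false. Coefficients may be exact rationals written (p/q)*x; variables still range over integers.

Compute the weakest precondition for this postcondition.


Working backward. After the program, the postcondition (!((1/2)*d + (tot + 2) > -5)) && 3*tot + d - 6 > 3*tot - 2 must hold; in canonical form it is (!((1/2)*d + tot > -7)) && d > 4.
Before skip: (!((1/2)*d + tot > -7)) && d > 4
Before assert 3*d + tot + 5 != 9 <==> tot + 6 < 3*d + 2*d + 5: (3*d + tot != 4 <==> tot < 5*d - 1) && (!((1/2)*d + tot > -7)) && d > 4
Answer: WP = (3*d + tot != 4 <==> tot < 5*d - 1) && (!((1/2)*d + tot > -7)) && d > 4


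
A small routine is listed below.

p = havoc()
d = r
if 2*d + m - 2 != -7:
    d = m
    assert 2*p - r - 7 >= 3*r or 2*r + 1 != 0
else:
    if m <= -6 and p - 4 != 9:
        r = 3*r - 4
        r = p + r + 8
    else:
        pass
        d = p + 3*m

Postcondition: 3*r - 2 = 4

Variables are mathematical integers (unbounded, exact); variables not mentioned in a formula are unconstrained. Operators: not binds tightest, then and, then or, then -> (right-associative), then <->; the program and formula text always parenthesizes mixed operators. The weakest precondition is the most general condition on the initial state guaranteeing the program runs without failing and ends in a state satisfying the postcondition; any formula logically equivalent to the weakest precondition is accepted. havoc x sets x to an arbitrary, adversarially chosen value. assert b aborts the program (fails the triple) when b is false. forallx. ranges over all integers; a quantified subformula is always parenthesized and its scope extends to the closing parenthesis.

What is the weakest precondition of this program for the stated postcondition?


Working backward. After the program, the postcondition 3*r - 2 = 4 must hold; in canonical form it is 3*r = 6.
Then branch requires (2*p >= 4*r + 7 or 2*r != -1) and 3*r = 6; else branch requires ((m <= -6 and p != 13) -> 3*p + 9*r = -6) and ((not (m <= -6 and p != 13)) -> 3*r = 6).
Before the if: (2*d + m != -5 -> ((2*p >= 4*r + 7 or 2*r != -1) and 3*r = 6)) and ((not (2*d + m != -5)) -> (((m <= -6 and p != 13) -> 3*p + 9*r = -6) and ((not (m <= -6 and p != 13)) -> 3*r = 6)))
Before d := r: (m + 2*r != -5 -> ((2*p >= 4*r + 7 or 2*r != -1) and 3*r = 6)) and ((not (m + 2*r != -5)) -> (((m <= -6 and p != 13) -> 3*p + 9*r = -6) and ((not (m <= -6 and p != 13)) -> 3*r = 6)))
Before havoc p: forall p_1. ((m + 2*r != -5 -> ((2*p_1 >= 4*r + 7 or 2*r != -1) and 3*r = 6)) and ((not (m + 2*r != -5)) -> (((m <= -6 and p_1 != 13) -> 3*p_1 + 9*r = -6) and ((not (m <= -6 and p_1 != 13)) -> 3*r = 6))))
Answer: WP = forall p_1. ((m + 2*r != -5 -> ((2*p_1 >= 4*r + 7 or 2*r != -1) and 3*r = 6)) and ((not (m + 2*r != -5)) -> (((m <= -6 and p_1 != 13) -> 3*p_1 + 9*r = -6) and ((not (m <= -6 and p_1 != 13)) -> 3*r = 6))))


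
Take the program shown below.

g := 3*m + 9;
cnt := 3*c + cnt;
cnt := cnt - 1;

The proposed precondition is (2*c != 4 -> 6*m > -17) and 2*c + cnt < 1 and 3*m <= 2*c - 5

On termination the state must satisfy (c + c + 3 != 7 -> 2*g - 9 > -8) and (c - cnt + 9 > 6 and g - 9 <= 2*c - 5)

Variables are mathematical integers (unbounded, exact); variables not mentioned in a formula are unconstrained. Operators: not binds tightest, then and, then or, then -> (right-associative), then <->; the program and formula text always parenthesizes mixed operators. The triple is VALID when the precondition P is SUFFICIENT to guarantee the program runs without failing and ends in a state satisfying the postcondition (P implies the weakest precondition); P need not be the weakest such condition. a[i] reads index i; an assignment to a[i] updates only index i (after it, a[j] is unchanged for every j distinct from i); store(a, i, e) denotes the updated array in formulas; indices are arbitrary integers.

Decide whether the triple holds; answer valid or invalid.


Working backward. After the program, the postcondition (c + c + 3 != 7 -> 2*g - 9 > -8) and (c - cnt + 9 > 6 and g - 9 <= 2*c - 5) must hold; in canonical form it is (2*c != 4 -> 2*g > 1) and c > cnt - 3 and g <= 2*c + 4.
Before cnt := cnt - 1: (2*c != 4 -> 2*g > 1) and c > cnt - 4 and g <= 2*c + 4
Before cnt := 3*c + cnt: (2*c != 4 -> 2*g > 1) and 2*c + cnt < 4 and g <= 2*c + 4
Before g := 3*m + 9: (2*c != 4 -> 6*m > -17) and 2*c + cnt < 4 and 3*m <= 2*c - 5
The weakest precondition is (2*c != 4 -> 6*m > -17) and 2*c + cnt < 4 and 3*m <= 2*c - 5.
Check whether (2*c != 4 -> 6*m > -17) and 2*c + cnt < 1 and 3*m <= 2*c - 5 implies it.
Every state satisfying the precondition satisfies the weakest precondition: the implication holds.
Answer: valid


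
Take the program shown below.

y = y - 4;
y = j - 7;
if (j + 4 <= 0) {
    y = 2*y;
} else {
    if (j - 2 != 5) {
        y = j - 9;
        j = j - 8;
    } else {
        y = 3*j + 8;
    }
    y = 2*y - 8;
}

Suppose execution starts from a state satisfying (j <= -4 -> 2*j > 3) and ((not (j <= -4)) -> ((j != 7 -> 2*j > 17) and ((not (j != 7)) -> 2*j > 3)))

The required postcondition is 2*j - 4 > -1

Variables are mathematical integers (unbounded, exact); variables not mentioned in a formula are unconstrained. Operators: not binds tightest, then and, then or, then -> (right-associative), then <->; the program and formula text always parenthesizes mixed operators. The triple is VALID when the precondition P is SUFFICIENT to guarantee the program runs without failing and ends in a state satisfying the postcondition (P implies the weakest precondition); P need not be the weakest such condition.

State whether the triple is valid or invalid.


Working backward. After the program, the postcondition 2*j - 4 > -1 must hold; in canonical form it is 2*j > 3.
Then branch requires 2*j > 3; else branch requires (j != 7 -> 2*j > 19) and ((not (j != 7)) -> 2*j > 3).
Before the if: (j <= -4 -> 2*j > 3) and ((not (j <= -4)) -> ((j != 7 -> 2*j > 19) and ((not (j != 7)) -> 2*j > 3)))
Before y := j - 7: (j <= -4 -> 2*j > 3) and ((not (j <= -4)) -> ((j != 7 -> 2*j > 19) and ((not (j != 7)) -> 2*j > 3)))
Before y := y - 4: (j <= -4 -> 2*j > 3) and ((not (j <= -4)) -> ((j != 7 -> 2*j > 19) and ((not (j != 7)) -> 2*j > 3)))
The weakest precondition is (j <= -4 -> 2*j > 3) and ((not (j <= -4)) -> ((j != 7 -> 2*j > 19) and ((not (j != 7)) -> 2*j > 3))).
Check whether (j <= -4 -> 2*j > 3) and ((not (j <= -4)) -> ((j != 7 -> 2*j > 17) and ((not (j != 7)) -> 2*j > 3))) implies it.
Countermodel: at the initial state j = 9, the precondition holds but the weakest precondition fails.
Answer: invalid


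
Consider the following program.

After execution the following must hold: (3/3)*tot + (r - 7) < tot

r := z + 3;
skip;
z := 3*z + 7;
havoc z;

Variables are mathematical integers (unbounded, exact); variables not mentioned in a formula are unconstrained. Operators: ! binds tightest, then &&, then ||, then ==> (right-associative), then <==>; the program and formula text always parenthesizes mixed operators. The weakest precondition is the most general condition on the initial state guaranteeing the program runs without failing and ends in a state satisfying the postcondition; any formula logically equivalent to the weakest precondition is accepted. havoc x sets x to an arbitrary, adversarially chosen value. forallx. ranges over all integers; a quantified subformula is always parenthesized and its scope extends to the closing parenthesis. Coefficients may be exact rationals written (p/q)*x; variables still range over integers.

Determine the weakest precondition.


Working backward. After the program, the postcondition (3/3)*tot + (r - 7) < tot must hold; in canonical form it is r < 7.
Before havoc z: r < 7
Before z := 3*z + 7: r < 7
Before skip: r < 7
Before r := z + 3: z < 4
Answer: WP = z < 4


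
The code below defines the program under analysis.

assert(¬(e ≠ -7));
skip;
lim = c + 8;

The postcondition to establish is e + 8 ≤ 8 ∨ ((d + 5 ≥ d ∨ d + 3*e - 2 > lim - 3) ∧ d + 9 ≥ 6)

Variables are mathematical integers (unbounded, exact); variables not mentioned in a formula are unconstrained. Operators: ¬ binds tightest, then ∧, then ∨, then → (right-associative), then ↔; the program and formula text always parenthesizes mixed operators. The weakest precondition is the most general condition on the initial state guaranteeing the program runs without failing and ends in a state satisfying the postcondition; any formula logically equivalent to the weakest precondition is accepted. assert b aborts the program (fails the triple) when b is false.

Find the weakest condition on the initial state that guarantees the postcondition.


Working backward. After the program, the postcondition e + 8 ≤ 8 ∨ ((d + 5 ≥ d ∨ d + 3*e - 2 > lim - 3) ∧ d + 9 ≥ 6) must hold; in canonical form it is e ≤ 0 ∨ d ≥ -3.
Before lim := c + 8: e ≤ 0 ∨ d ≥ -3
Before skip: e ≤ 0 ∨ d ≥ -3
Before assert ¬(e ≠ -7): (¬(e ≠ -7)) ∧ (e ≤ 0 ∨ d ≥ -3)
Answer: WP = (¬(e ≠ -7)) ∧ (e ≤ 0 ∨ d ≥ -3)


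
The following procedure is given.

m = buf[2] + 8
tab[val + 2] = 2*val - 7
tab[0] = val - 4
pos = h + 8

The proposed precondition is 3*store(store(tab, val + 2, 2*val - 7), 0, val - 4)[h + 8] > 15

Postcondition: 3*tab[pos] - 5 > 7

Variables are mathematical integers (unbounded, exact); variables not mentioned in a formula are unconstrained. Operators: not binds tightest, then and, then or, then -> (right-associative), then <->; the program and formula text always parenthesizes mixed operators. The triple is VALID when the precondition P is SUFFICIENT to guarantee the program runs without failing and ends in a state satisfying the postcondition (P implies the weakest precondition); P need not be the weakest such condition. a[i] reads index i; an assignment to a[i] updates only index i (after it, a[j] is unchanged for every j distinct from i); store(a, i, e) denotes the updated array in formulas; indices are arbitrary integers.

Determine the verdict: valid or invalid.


Working backward. After the program, the postcondition 3*tab[pos] - 5 > 7 must hold; in canonical form it is 3*tab[pos] > 12.
Before pos := h + 8: 3*tab[h + 8] > 12
Before tab[0] := val - 4: 3*store(tab, 0, val - 4)[h + 8] > 12
Before tab[val + 2] := 2*val - 7: 3*store(store(tab, val + 2, 2*val - 7), 0, val - 4)[h + 8] > 12
Before m := buf[2] + 8: 3*store(store(tab, val + 2, 2*val - 7), 0, val - 4)[h + 8] > 12
The weakest precondition is 3*store(store(tab, val + 2, 2*val - 7), 0, val - 4)[h + 8] > 12.
Check whether 3*store(store(tab, val + 2, 2*val - 7), 0, val - 4)[h + 8] > 15 implies it.
Every state satisfying the precondition satisfies the weakest precondition: the implication holds.
Answer: valid


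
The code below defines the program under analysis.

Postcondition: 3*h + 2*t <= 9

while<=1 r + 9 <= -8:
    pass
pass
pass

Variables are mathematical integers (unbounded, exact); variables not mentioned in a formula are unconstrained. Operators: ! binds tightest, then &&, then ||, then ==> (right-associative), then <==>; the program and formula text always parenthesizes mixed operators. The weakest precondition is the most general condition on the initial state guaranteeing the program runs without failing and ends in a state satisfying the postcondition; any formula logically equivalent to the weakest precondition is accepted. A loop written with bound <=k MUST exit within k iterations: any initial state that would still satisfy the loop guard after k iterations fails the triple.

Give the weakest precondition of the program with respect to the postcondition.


Working backward. After the program, 3*h + 2*t <= 9 must hold.
Before skip: 3*h + 2*t <= 9
Before skip: 3*h + 2*t <= 9
Before the loop (bound <=1), unroll the exhaustion recursion (WP_0 = exit-now case; WP_j = one more guarded iteration, up to j = 1):
  WP_0: (!(r <= -17)) && 3*h + 2*t <= 9
  WP_1: (r <= -17 ==> ((!(r <= -17)) && 3*h + 2*t <= 9)) && ((!(r <= -17)) ==> 3*h + 2*t <= 9)
So before the loop: (r <= -17 ==> ((!(r <= -17)) && 3*h + 2*t <= 9)) && ((!(r <= -17)) ==> 3*h + 2*t <= 9)
Answer: WP = (r <= -17 ==> ((!(r <= -17)) && 3*h + 2*t <= 9)) && ((!(r <= -17)) ==> 3*h + 2*t <= 9)


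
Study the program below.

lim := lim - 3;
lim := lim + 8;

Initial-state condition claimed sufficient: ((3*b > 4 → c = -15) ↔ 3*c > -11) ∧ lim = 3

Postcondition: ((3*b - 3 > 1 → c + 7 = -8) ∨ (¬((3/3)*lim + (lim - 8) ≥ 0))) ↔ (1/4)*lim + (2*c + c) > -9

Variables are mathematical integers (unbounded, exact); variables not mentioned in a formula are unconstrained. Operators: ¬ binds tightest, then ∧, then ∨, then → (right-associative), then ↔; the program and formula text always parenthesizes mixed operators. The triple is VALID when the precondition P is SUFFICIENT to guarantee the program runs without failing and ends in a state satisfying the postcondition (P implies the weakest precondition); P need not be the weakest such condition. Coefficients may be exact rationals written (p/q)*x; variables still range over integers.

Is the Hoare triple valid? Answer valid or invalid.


Working backward. After the program, the postcondition ((3*b - 3 > 1 → c + 7 = -8) ∨ (¬((3/3)*lim + (lim - 8) ≥ 0))) ↔ (1/4)*lim + (2*c + c) > -9 must hold; in canonical form it is ((3*b > 4 → c = -15) ∨ (¬(2*lim ≥ 8))) ↔ 3*c + (1/4)*lim > -9.
Before lim := lim + 8: ((3*b > 4 → c = -15) ∨ (¬(2*lim ≥ -8))) ↔ 3*c + (1/4)*lim > -11
Before lim := lim - 3: ((3*b > 4 → c = -15) ∨ (¬(2*lim ≥ -2))) ↔ 3*c + (1/4)*lim > -41/4
The weakest precondition is ((3*b > 4 → c = -15) ∨ (¬(2*lim ≥ -2))) ↔ 3*c + (1/4)*lim > -41/4.
Check whether ((3*b > 4 → c = -15) ↔ 3*c > -11) ∧ lim = 3 implies it.
Every state satisfying the precondition satisfies the weakest precondition: the implication holds.
Answer: valid


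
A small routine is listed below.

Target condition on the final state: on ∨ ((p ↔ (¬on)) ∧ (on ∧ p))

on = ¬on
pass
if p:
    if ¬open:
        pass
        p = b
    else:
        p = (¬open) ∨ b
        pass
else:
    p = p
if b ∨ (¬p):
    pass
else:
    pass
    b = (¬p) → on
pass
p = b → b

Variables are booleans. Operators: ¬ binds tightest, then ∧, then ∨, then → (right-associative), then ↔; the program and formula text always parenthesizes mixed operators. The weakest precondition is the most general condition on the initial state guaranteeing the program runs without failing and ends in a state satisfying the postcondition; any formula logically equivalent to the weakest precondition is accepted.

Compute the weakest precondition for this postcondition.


Working backward. After the program, the postcondition on ∨ ((p ↔ (¬on)) ∧ (on ∧ p)) must hold; in canonical form it is on ∨ ((p ↔ (¬on)) ∧ on ∧ p).
Before p := b → b: on
Before skip: on
Then branch requires on; else branch requires on.
Before the if: ((b ∨ (¬p)) → on) ∧ ((¬(b ∨ (¬p))) → on)
Then branch requires ((¬open) → on) ∧ (open → (((b ∨ (¬((¬open) ∨ b))) → on) ∧ ((¬(b ∨ (¬((¬open) ∨ b)))) → on))); else branch requires ((b ∨ (¬p)) → on) ∧ ((¬(b ∨ (¬p))) → on).
Before the if: (p → (((¬open) → on) ∧ (open → (((b ∨ (¬((¬open) ∨ b))) → on) ∧ ((¬(b ∨ (¬((¬open) ∨ b)))) → on))))) ∧ ((¬p) → (((b ∨ (¬p)) → on) ∧ ((¬(b ∨ (¬p))) → on)))
Before skip: (p → (((¬open) → on) ∧ (open → (((b ∨ (¬((¬open) ∨ b))) → on) ∧ ((¬(b ∨ (¬((¬open) ∨ b)))) → on))))) ∧ ((¬p) → (((b ∨ (¬p)) → on) ∧ ((¬(b ∨ (¬p))) → on)))
Before on := ¬on: (p → (((¬open) → (¬on)) ∧ (open → (((b ∨ (¬((¬open) ∨ b))) → (¬on)) ∧ ((¬(b ∨ (¬((¬open) ∨ b)))) → (¬on)))))) ∧ ((¬p) → (((b ∨ (¬p)) → (¬on)) ∧ ((¬(b ∨ (¬p))) → (¬on))))
Answer: WP = (p → (((¬open) → (¬on)) ∧ (open → (((b ∨ (¬((¬open) ∨ b))) → (¬on)) ∧ ((¬(b ∨ (¬((¬open) ∨ b)))) → (¬on)))))) ∧ ((¬p) → (((b ∨ (¬p)) → (¬on)) ∧ ((¬(b ∨ (¬p))) → (¬on))))


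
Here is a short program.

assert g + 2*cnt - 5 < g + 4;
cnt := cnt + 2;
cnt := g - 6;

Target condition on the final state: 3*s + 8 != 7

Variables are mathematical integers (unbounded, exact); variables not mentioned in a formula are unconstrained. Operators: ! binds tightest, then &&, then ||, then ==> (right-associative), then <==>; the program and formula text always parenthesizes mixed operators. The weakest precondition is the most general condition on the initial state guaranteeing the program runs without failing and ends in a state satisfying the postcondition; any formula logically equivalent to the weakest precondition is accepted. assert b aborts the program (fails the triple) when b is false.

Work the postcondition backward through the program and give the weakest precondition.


Working backward. After the program, the postcondition 3*s + 8 != 7 must hold; in canonical form it is 3*s != -1.
Before cnt := g - 6: 3*s != -1
Before cnt := cnt + 2: 3*s != -1
Before assert g + 2*cnt - 5 < g + 4: 2*cnt < 9 && 3*s != -1
Answer: WP = 2*cnt < 9 && 3*s != -1


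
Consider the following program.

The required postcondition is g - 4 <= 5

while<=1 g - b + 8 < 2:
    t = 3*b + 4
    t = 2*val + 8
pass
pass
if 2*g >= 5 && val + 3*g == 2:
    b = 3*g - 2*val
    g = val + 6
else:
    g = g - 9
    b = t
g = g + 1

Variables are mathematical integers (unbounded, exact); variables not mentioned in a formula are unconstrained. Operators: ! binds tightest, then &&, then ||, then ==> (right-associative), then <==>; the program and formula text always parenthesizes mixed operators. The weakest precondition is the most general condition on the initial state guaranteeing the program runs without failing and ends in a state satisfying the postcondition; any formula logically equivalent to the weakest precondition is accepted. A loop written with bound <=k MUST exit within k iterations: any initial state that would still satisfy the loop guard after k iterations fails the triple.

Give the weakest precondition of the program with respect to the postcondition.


Working backward. After the program, the postcondition g - 4 <= 5 must hold; in canonical form it is g <= 9.
Before g := g + 1: g <= 8
Then branch requires val <= 2; else branch requires g <= 17.
Before the if: ((2*g >= 5 && 3*g + val == 2) ==> val <= 2) && ((!(2*g >= 5 && 3*g + val == 2)) ==> g <= 17)
Before skip: ((2*g >= 5 && 3*g + val == 2) ==> val <= 2) && ((!(2*g >= 5 && 3*g + val == 2)) ==> g <= 17)
Before skip: ((2*g >= 5 && 3*g + val == 2) ==> val <= 2) && ((!(2*g >= 5 && 3*g + val == 2)) ==> g <= 17)
Before the loop (bound <=1), unroll the exhaustion recursion (WP_0 = exit-now case; WP_j = one more guarded iteration, up to j = 1):
  WP_0: (!(g < b - 6)) && ((2*g >= 5 && 3*g + val == 2) ==> val <= 2) && ((!(2*g >= 5 && 3*g + val == 2)) ==> g <= 17)
  WP_1: (g < b - 6 ==> ((!(g < b - 6)) && ((2*g >= 5 && 3*g + val == 2) ==> val <= 2) && ((!(2*g >= 5 && 3*g + val == 2)) ==> g <= 17))) && ((!(g < b - 6)) ==> (((2*g >= 5 && 3*g + val == 2) ==> val <= 2) && ((!(2*g >= 5 && 3*g + val == 2)) ==> g <= 17)))
So before the loop: (g < b - 6 ==> ((!(g < b - 6)) && ((2*g >= 5 && 3*g + val == 2) ==> val <= 2) && ((!(2*g >= 5 && 3*g + val == 2)) ==> g <= 17))) && ((!(g < b - 6)) ==> (((2*g >= 5 && 3*g + val == 2) ==> val <= 2) && ((!(2*g >= 5 && 3*g + val == 2)) ==> g <= 17)))
Answer: WP = (g < b - 6 ==> ((!(g < b - 6)) && ((2*g >= 5 && 3*g + val == 2) ==> val <= 2) && ((!(2*g >= 5 && 3*g + val == 2)) ==> g <= 17))) && ((!(g < b - 6)) ==> (((2*g >= 5 && 3*g + val == 2) ==> val <= 2) && ((!(2*g >= 5 && 3*g + val == 2)) ==> g <= 17)))


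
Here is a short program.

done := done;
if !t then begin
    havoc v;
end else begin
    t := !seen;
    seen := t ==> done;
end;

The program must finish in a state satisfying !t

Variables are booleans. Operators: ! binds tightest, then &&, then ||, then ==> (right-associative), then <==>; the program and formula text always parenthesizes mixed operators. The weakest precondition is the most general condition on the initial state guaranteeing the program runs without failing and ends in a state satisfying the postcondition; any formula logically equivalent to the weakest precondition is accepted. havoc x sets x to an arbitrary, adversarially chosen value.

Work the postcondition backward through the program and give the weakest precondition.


Working backward. After the program, !t must hold.
Then branch requires !t; else branch requires seen.
Before the if: t ==> seen
Before done := done: t ==> seen
Answer: WP = t ==> seen


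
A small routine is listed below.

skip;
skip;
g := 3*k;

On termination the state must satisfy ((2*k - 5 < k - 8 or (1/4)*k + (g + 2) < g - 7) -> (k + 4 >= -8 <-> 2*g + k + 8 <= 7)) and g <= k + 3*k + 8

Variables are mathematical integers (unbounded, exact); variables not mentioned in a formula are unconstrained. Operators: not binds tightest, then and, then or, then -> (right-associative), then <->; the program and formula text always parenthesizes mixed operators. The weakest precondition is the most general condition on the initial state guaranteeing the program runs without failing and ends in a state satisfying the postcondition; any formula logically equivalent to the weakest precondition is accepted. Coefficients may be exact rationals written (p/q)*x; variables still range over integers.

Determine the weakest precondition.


Working backward. After the program, the postcondition ((2*k - 5 < k - 8 or (1/4)*k + (g + 2) < g - 7) -> (k + 4 >= -8 <-> 2*g + k + 8 <= 7)) and g <= k + 3*k + 8 must hold; in canonical form it is ((k < -3 or (1/4)*k < -9) -> (k >= -12 <-> 2*g + k <= -1)) and g <= 4*k + 8.
Before g := 3*k: ((k < -3 or (1/4)*k < -9) -> (k >= -12 <-> 7*k <= -1)) and k >= -8
Before skip: ((k < -3 or (1/4)*k < -9) -> (k >= -12 <-> 7*k <= -1)) and k >= -8
Before skip: ((k < -3 or (1/4)*k < -9) -> (k >= -12 <-> 7*k <= -1)) and k >= -8
Answer: WP = ((k < -3 or (1/4)*k < -9) -> (k >= -12 <-> 7*k <= -1)) and k >= -8


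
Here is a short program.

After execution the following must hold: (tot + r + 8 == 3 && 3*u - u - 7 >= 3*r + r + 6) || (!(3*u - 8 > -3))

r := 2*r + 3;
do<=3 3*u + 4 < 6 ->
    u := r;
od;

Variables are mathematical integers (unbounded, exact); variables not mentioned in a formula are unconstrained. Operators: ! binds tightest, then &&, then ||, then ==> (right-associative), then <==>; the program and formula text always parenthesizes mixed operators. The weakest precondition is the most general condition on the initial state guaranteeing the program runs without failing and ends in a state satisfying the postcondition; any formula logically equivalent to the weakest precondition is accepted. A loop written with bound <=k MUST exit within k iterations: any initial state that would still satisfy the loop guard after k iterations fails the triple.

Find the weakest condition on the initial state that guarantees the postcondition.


Working backward. After the program, the postcondition (tot + r + 8 == 3 && 3*u - u - 7 >= 3*r + r + 6) || (!(3*u - 8 > -3)) must hold; in canonical form it is (r + tot == -5 && 2*u >= 4*r + 13) || (!(3*u > 5)).
Before the loop (bound <=3), unroll the exhaustion recursion (WP_0 = exit-now case; WP_j = one more guarded iteration, up to j = 3):
  WP_0: (!(3*u < 2)) && ((r + tot == -5 && 2*u >= 4*r + 13) || (!(3*u > 5)))
  WP_1: (3*u < 2 ==> ((!(3*r < 2)) && ((r + tot == -5 && 2*r <= -13) || (!(3*r > 5))))) && ((!(3*u < 2)) ==> ((r + tot == -5 && 2*u >= 4*r + 13) || (!(3*u > 5))))
  WP_2: (3*u < 2 ==> ((3*r < 2 ==> ((!(3*r < 2)) && ((r + tot == -5 && 2*r <= -13) || (!(3*r > 5))))) && ((!(3*r < 2)) ==> ((r + tot == -5 && 2*r <= -13) || (!(3*r > 5)))))) && ((!(3*u < 2)) ==> ((r + tot == -5 && 2*u >= 4*r + 13) || (!(3*u > 5))))
  WP_3: (3*u < 2 ==> ((3*r < 2 ==> ((3*r < 2 ==> ((!(3*r < 2)) && ((r + tot == -5 && 2*r <= -13) || (!(3*r > 5))))) && ((!(3*r < 2)) ==> ((r + tot == -5 && 2*r <= -13) || (!(3*r > 5)))))) && ((!(3*r < 2)) ==> ((r + tot == -5 && 2*r <= -13) || (!(3*r > 5)))))) && ((!(3*u < 2)) ==> ((r + tot == -5 && 2*u >= 4*r + 13) || (!(3*u > 5))))
So before the loop: (3*u < 2 ==> ((3*r < 2 ==> ((3*r < 2 ==> ((!(3*r < 2)) && ((r + tot == -5 && 2*r <= -13) || (!(3*r > 5))))) && ((!(3*r < 2)) ==> ((r + tot == -5 && 2*r <= -13) || (!(3*r > 5)))))) && ((!(3*r < 2)) ==> ((r + tot == -5 && 2*r <= -13) || (!(3*r > 5)))))) && ((!(3*u < 2)) ==> ((r + tot == -5 && 2*u >= 4*r + 13) || (!(3*u > 5))))
Before r := 2*r + 3: (3*u < 2 ==> ((6*r < -7 ==> ((6*r < -7 ==> ((!(6*r < -7)) && ((2*r + tot == -8 && 4*r <= -19) || (!(6*r > -4))))) && ((!(6*r < -7)) ==> ((2*r + tot == -8 && 4*r <= -19) || (!(6*r > -4)))))) && ((!(6*r < -7)) ==> ((2*r + tot == -8 && 4*r <= -19) || (!(6*r > -4)))))) && ((!(3*u < 2)) ==> ((2*r + tot == -8 && 2*u >= 8*r + 25) || (!(3*u > 5))))
Answer: WP = (3*u < 2 ==> ((6*r < -7 ==> ((6*r < -7 ==> ((!(6*r < -7)) && ((2*r + tot == -8 && 4*r <= -19) || (!(6*r > -4))))) && ((!(6*r < -7)) ==> ((2*r + tot == -8 && 4*r <= -19) || (!(6*r > -4)))))) && ((!(6*r < -7)) ==> ((2*r + tot == -8 && 4*r <= -19) || (!(6*r > -4)))))) && ((!(3*u < 2)) ==> ((2*r + tot == -8 && 2*u >= 8*r + 25) || (!(3*u > 5))))


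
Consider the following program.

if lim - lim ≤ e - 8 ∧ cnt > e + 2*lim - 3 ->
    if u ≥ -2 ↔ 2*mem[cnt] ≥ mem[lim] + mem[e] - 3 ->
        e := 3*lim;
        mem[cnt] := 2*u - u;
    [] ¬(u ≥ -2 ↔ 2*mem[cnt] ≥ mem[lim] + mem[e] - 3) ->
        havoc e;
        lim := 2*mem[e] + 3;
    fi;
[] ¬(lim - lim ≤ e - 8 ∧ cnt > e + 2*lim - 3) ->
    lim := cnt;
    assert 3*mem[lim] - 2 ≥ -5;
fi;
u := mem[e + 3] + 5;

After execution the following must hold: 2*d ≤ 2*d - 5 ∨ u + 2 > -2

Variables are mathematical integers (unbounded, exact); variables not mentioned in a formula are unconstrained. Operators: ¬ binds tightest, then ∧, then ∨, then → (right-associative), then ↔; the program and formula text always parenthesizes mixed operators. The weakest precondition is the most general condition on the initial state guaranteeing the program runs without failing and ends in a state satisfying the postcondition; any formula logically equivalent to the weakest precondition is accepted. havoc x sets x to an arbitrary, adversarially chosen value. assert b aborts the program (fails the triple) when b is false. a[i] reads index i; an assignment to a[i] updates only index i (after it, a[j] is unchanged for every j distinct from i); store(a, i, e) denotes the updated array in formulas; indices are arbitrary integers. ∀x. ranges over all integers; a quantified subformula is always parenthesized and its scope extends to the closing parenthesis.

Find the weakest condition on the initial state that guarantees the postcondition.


Working backward. After the program, the postcondition 2*d ≤ 2*d - 5 ∨ u + 2 > -2 must hold; in canonical form it is u > -4.
Before u := mem[e + 3] + 5: mem[e + 3] > -9
Then branch requires ((u ≥ -2 ↔ 2*mem[cnt] ≥ mem[e] + mem[lim] - 3) → store(mem, cnt, u)[3*lim + 3] > -9) ∧ ((¬(u ≥ -2 ↔ 2*mem[cnt] ≥ mem[e] + mem[lim] - 3)) → (∀e_1. mem[e_1 + 3] > -9)); else branch requires 3*mem[cnt] ≥ -3 ∧ mem[e + 3] > -9.
Before the if: ((e ≥ 8 ∧ cnt > e + 2*lim - 3) → (((u ≥ -2 ↔ 2*mem[cnt] ≥ mem[e] + mem[lim] - 3) → store(mem, cnt, u)[3*lim + 3] > -9) ∧ ((¬(u ≥ -2 ↔ 2*mem[cnt] ≥ mem[e] + mem[lim] - 3)) → (∀e_1. mem[e_1 + 3] > -9)))) ∧ ((¬(e ≥ 8 ∧ cnt > e + 2*lim - 3)) → (3*mem[cnt] ≥ -3 ∧ mem[e + 3] > -9))
Answer: WP = ((e ≥ 8 ∧ cnt > e + 2*lim - 3) → (((u ≥ -2 ↔ 2*mem[cnt] ≥ mem[e] + mem[lim] - 3) → store(mem, cnt, u)[3*lim + 3] > -9) ∧ ((¬(u ≥ -2 ↔ 2*mem[cnt] ≥ mem[e] + mem[lim] - 3)) → (∀e_1. mem[e_1 + 3] > -9)))) ∧ ((¬(e ≥ 8 ∧ cnt > e + 2*lim - 3)) → (3*mem[cnt] ≥ -3 ∧ mem[e + 3] > -9))
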